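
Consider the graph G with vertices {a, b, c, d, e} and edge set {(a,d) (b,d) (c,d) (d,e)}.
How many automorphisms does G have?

Vertex d has degree 4 and every other vertex has degree 1, so G is the star K_{1,4} with centre d. The 4 leaves are pairwise interchangeable while the centre is fixed, giving Aut(G) = S_4.

24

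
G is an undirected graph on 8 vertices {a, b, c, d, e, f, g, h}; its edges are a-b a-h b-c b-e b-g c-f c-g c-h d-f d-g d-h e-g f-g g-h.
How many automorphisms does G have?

The degree sequence is [2, 4, 4, 3, 2, 3, 6, 4]. Checking the degree-preserving permutations of the vertex set shows that none except the identity preserves every edge, so Aut(G) is trivial.

1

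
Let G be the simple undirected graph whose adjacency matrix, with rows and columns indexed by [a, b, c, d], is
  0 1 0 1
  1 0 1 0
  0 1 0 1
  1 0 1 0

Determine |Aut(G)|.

G is 2-regular and bipartite on 2^2 = 4 vertices with girth 4; it is the hypercube graph Q_2. Aut(Q_2) consists of the signed permutations of the 2 coordinate axes: 2! permutations times 2^2 sign flips, so |Aut| = 2^2·2! = 8.

8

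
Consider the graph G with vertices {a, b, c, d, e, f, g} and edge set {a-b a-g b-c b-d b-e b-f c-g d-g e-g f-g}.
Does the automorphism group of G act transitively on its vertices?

No

Automorphisms preserve degree, but G has vertices of degree 2 and vertices of degree 5; no automorphism maps one to the other, so G is not vertex-transitive.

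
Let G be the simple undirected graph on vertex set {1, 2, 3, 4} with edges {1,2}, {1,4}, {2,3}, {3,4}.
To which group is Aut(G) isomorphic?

Every vertex has degree 2 and the graph is connected, so G is the 4-cycle C_4. The automorphisms of the 4-cycle are exactly the symmetries of a regular 4-gon: the dihedral group D_4, |D_4| = 8.

the dihedral group of order 8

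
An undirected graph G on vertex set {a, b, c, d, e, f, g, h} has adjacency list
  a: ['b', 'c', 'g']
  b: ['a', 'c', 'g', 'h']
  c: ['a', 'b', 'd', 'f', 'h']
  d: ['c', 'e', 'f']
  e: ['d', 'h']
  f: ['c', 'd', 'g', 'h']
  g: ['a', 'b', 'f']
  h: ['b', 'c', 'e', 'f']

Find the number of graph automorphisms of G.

1

The degree sequence is [3, 4, 5, 3, 2, 4, 3, 4]. Checking the degree-preserving permutations of the vertex set shows that none except the identity preserves every edge, so Aut(G) is trivial.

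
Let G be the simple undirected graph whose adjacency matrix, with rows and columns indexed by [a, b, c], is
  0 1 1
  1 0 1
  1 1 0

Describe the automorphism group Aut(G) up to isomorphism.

All 3 vertices are pairwise adjacent: G = K_3. Every bijection on the vertex set is an automorphism of K_3; hence Aut(K_3) ≅ S_3, order 6.

S_3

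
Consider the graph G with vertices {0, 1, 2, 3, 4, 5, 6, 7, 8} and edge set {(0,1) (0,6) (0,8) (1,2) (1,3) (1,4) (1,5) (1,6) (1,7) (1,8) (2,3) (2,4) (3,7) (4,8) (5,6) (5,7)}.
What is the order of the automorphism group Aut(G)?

Vertex 1 is the unique vertex of degree 8; the remaining 8 vertices each have degree 3 and induce a cycle, so G is the wheel on 9 vertices with hub 1. Every automorphism fixes the hub and acts on the rim 8-cycle, so Aut(G) ≅ Aut(C_8) = D_8 of order 16.

16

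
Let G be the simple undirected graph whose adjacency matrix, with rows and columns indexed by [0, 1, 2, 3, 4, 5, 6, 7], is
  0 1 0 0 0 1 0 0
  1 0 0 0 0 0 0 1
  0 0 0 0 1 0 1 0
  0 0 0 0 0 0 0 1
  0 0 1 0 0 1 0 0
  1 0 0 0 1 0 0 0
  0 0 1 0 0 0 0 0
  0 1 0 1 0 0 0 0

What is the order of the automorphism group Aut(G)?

The degree sequence is [2, 2, 2, 1, 2, 2, 1, 2]; the two degree-1 vertices 3 and 6 are the ends of a path, so G = P_8. The only nontrivial automorphism of a path is the end-to-end reflection, so Aut(G) ≅ Z_2.

2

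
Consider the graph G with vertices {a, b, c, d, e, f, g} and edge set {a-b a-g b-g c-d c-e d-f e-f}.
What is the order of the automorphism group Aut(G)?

48

G has two connected components, {c, d, e, f} and {a, b, g}; each is 2-regular, so G = C_4 ⊔ C_3. No automorphism exchanges components of different sizes, hence Aut(G) is the direct product D_3 × D_4, order 48.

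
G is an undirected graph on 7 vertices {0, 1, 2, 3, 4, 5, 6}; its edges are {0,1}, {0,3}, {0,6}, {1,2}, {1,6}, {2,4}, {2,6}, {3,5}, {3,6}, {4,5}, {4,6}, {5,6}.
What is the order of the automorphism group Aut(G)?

12

Vertex 6 is the unique vertex of degree 6; the remaining 6 vertices each have degree 3 and induce a cycle, so G is the wheel on 7 vertices with hub 6. With the hub fixed, the remaining symmetry is that of the rim cycle C_6, giving the dihedral group D_6.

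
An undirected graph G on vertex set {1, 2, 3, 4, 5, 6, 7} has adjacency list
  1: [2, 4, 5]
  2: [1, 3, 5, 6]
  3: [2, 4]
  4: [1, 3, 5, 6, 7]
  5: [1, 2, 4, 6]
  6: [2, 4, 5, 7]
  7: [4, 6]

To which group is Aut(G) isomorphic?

The degree sequence is [3, 4, 2, 5, 4, 4, 2]. Checking the degree-preserving permutations of the vertex set shows that none except the identity preserves every edge, so Aut(G) is trivial.

1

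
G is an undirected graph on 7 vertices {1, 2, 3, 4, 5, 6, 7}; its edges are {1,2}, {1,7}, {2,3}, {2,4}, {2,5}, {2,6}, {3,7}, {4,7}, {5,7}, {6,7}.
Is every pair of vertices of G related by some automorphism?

Automorphisms preserve degree, but G has vertices of degree 2 and vertices of degree 5; no automorphism maps one to the other, so G is not vertex-transitive.

No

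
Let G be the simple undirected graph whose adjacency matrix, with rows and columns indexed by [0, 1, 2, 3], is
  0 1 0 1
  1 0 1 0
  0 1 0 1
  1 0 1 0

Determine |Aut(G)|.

G is 2-regular and bipartite on 2^2 = 4 vertices with girth 4; it is the hypercube graph Q_2. Aut(Q_2) consists of the signed permutations of the 2 coordinate axes: 2! permutations times 2^2 sign flips, so |Aut| = 2^2·2! = 8.

8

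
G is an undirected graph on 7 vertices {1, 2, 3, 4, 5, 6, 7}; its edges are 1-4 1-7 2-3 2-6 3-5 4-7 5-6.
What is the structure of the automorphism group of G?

G has two connected components, {2, 3, 5, 6} and {1, 4, 7}; each is 2-regular, so G = C_4 ⊔ C_3. The components are non-isomorphic (different sizes), so Aut(G) = Aut(C_3) × Aut(C_4) = D_3 × D_4 of order 6·8 = 48.

D_3 × D_4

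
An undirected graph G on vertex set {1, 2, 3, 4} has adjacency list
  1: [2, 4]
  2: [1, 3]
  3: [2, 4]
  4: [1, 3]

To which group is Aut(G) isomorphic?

G is 2-regular and bipartite on 2^2 = 4 vertices with girth 4; it is the hypercube graph Q_2. Aut(Q_2) consists of the signed permutations of the 2 coordinate axes: 2! permutations times 2^2 sign flips, so |Aut| = 2^2·2! = 8.

Z_2^2 ⋊ S_2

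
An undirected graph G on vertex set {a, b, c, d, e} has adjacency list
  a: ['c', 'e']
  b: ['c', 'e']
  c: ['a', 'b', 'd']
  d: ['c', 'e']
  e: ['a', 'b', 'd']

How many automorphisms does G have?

12

The vertices split by degree into {c, e} (degree 3) and {a, b, d} (degree 2); every edge runs between the two parts, so G is the complete bipartite graph K_{2,3}. Automorphisms preserve the bipartition setwise (since the parts differ in size) and act as S_2 × S_3 within it; |Aut| = 12.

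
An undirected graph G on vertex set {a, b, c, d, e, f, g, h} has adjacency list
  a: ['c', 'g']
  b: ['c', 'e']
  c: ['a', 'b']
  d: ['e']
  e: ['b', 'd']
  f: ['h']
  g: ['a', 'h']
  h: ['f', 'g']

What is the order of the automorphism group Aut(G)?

The degree sequence is [2, 2, 2, 1, 2, 1, 2, 2]; the two degree-1 vertices d and f are the ends of a path, so G = P_8. The only nontrivial automorphism of a path is the end-to-end reflection, so Aut(G) ≅ Z_2.

2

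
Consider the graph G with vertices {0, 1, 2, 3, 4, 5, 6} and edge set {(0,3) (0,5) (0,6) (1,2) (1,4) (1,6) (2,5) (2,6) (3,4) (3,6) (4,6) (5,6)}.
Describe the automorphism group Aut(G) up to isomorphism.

the dihedral group of order 12

Vertex 6 is the unique vertex of degree 6; the remaining 6 vertices each have degree 3 and induce a cycle, so G is the wheel on 7 vertices with hub 6. Every automorphism fixes the hub and acts on the rim 6-cycle, so Aut(G) ≅ Aut(C_6) = D_6 of order 12.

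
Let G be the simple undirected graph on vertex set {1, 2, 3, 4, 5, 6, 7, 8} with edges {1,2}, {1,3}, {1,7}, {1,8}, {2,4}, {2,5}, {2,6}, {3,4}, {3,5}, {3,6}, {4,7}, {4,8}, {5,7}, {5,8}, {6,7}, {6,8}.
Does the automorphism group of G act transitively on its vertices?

Yes

G is 4-regular and bipartite with parts {2, 3, 7, 8} and {1, 4, 5, 6} (each part is independent and every cross-pair is an edge), so G = K_{4,4}. Aut(K_{4,4}) is the wreath product S_4 ≀ Z_2: permute within each part, then optionally swap the parts; |Aut| = 2·(4!)² = 1152. This group acts transitively on the 8 vertices.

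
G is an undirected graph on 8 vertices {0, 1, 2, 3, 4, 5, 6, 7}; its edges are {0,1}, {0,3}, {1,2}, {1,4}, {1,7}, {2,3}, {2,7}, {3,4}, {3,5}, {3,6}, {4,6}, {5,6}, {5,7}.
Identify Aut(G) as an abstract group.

{e}

The degree sequence is [2, 4, 3, 5, 3, 3, 3, 3]. Checking the degree-preserving permutations of the vertex set shows that none except the identity preserves every edge, so Aut(G) is trivial.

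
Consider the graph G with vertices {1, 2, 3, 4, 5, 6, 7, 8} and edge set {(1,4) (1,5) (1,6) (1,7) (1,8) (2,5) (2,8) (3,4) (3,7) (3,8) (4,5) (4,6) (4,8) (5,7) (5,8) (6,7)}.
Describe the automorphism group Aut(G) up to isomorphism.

The degree sequence is [5, 2, 3, 5, 5, 3, 4, 5]. Checking the degree-preserving permutations of the vertex set shows that none except the identity preserves every edge, so Aut(G) is trivial.

the trivial group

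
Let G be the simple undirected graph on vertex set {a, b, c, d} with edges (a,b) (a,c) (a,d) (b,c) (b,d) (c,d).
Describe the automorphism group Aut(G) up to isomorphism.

All 4 vertices are pairwise adjacent: G = K_4. Any permutation of the 4 vertices preserves K_4, so Aut(K_4) = S_4 of order 4! = 24.

S_4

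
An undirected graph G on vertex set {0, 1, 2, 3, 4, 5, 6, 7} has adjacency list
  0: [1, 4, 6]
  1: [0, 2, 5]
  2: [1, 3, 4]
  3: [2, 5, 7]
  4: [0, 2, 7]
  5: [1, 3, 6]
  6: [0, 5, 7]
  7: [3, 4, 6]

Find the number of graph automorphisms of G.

G is 3-regular and bipartite on 2^3 = 8 vertices with girth 4; it is the hypercube graph Q_3. Aut(Q_3) consists of the signed permutations of the 3 coordinate axes: 3! permutations times 2^3 sign flips, so |Aut| = 2^3·3! = 48.

48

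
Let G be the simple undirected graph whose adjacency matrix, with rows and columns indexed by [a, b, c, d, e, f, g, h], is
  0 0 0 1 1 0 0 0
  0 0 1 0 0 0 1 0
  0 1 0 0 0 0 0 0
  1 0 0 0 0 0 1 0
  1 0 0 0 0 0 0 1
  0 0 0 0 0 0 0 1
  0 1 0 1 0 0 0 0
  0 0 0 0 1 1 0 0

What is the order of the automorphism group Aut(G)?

2

The degree sequence is [2, 2, 1, 2, 2, 1, 2, 2]; the two degree-1 vertices c and f are the ends of a path, so G = P_8. The only nontrivial automorphism of a path is the end-to-end reflection, so Aut(G) ≅ Z_2.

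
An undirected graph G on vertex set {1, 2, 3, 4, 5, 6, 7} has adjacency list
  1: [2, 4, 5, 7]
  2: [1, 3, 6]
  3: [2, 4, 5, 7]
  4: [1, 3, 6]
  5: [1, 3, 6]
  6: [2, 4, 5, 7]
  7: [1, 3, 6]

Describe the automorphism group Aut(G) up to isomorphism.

S_3 × S_4

The vertices split by degree into {1, 3, 6} (degree 4) and {2, 4, 5, 7} (degree 3); every edge runs between the two parts, so G is the complete bipartite graph K_{3,4}. Automorphisms preserve the bipartition setwise (since the parts differ in size) and act as S_3 × S_4 within it; |Aut| = 144.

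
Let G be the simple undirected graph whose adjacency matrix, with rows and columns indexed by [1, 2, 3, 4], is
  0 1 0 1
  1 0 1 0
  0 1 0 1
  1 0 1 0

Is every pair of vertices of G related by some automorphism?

G is 2-regular and connected on 4 vertices, i.e. the cycle C_4. C_4 has 4 rotations and 4 reflections, so Aut(C_4) ≅ D_4 of order 8. Under this action every vertex can be carried to every other, so G is vertex-transitive.

Yes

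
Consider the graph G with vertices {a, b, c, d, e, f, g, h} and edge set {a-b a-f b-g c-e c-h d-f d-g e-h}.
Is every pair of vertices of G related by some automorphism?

No

G has two connected components, {a, b, d, f, g} and {c, e, h}; each is 2-regular, so G = C_5 ⊔ C_3. The orbit of a under Aut(G) is {a, b, d, f, g}, which does not contain c, so G is not vertex-transitive.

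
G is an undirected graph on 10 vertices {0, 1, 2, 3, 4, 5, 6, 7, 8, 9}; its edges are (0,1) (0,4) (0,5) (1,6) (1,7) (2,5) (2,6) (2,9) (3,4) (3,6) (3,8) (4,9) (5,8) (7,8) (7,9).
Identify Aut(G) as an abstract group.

S_5

G is 3-regular on 10 vertices with no triangles and no 4-cycles (girth 5): this is the Petersen graph. Viewing the Petersen graph as the Kneser graph K(5,2) — vertices are 2-subsets of {1,…,5}, edges join disjoint pairs — its automorphisms are exactly the permutations of the 5-element set, so Aut ≅ S_5 of order 120.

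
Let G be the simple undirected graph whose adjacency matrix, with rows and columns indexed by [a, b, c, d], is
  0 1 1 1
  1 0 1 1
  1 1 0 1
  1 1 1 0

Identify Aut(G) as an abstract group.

the symmetric group on 4 letters

Every vertex has degree 3, so G is the complete graph K_4. Any permutation of the 4 vertices preserves K_4, so Aut(K_4) = S_4 of order 4! = 24.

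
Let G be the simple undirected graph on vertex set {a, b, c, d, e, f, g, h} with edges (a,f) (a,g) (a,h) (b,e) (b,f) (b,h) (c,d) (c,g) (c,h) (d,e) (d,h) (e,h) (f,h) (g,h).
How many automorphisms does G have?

Vertex h is the unique vertex of degree 7; the remaining 7 vertices each have degree 3 and induce a cycle, so G is the wheel on 8 vertices with hub h. Every automorphism fixes the hub and acts on the rim 7-cycle, so Aut(G) ≅ Aut(C_7) = D_7 of order 14.

14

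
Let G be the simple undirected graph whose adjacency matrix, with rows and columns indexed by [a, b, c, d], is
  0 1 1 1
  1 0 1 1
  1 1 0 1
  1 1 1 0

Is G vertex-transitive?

All 4 vertices are pairwise adjacent: G = K_4. Any permutation of the 4 vertices preserves K_4, so Aut(K_4) = S_4 of order 4! = 24. This group acts transitively on the 4 vertices.

Yes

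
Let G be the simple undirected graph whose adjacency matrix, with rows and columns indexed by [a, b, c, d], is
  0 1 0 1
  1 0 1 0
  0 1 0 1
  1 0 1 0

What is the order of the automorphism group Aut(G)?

8

G is 2-regular and bipartite on 2^2 = 4 vertices with girth 4; it is the hypercube graph Q_2. Aut(Q_2) consists of the signed permutations of the 2 coordinate axes: 2! permutations times 2^2 sign flips, so |Aut| = 2^2·2! = 8.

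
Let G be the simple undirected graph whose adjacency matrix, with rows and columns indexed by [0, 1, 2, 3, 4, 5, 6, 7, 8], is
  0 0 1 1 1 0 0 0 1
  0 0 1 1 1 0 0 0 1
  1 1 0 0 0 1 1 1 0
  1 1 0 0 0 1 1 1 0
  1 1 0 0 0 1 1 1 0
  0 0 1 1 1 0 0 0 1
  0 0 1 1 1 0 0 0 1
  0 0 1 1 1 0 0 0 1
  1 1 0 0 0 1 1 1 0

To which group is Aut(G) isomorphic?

S_5 × S_4

The vertices split by degree into {2, 3, 4, 8} (degree 5) and {0, 1, 5, 6, 7} (degree 4); every edge runs between the two parts, so G is the complete bipartite graph K_{4,5}. The parts have unequal sizes, so no automorphism swaps them; each part is permuted independently, giving S_5 × S_4 of order 5!·4! = 2880.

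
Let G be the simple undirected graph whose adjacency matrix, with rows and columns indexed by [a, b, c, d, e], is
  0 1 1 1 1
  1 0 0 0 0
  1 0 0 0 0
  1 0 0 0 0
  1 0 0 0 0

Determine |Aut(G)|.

24

Vertex a has degree 4 and every other vertex has degree 1, so G is the star K_{1,4} with centre a. The 4 leaves are pairwise interchangeable while the centre is fixed, giving Aut(G) = S_4.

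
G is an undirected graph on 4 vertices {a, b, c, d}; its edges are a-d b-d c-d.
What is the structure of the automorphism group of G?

the symmetric group on 3 letters

Vertex d has degree 3 and every other vertex has degree 1, so G is the star K_{1,3} with centre d. Any automorphism fixes the centre and permutes the 3 leaves freely, so Aut(G) ≅ S_3 of order 3! = 6.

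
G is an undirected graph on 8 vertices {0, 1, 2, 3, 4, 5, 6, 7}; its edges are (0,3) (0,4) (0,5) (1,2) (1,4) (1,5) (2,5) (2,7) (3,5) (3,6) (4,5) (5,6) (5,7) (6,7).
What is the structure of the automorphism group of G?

Vertex 5 is the unique vertex of degree 7; the remaining 7 vertices each have degree 3 and induce a cycle, so G is the wheel on 8 vertices with hub 5. Every automorphism fixes the hub and acts on the rim 7-cycle, so Aut(G) ≅ Aut(C_7) = D_7 of order 14.

D_7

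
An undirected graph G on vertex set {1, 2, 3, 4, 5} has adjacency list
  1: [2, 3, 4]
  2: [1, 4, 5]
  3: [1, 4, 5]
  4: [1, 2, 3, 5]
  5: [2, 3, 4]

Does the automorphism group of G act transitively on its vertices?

Vertex 4 is the only vertex of degree 4, so every automorphism fixes it; G is not vertex-transitive.

No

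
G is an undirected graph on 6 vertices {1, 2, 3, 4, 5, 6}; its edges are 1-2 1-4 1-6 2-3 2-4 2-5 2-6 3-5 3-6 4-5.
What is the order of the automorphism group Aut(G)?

10

Vertex 2 is the unique vertex of degree 5; the remaining 5 vertices each have degree 3 and induce a cycle, so G is the wheel on 6 vertices with hub 2. With the hub fixed, the remaining symmetry is that of the rim cycle C_5, giving the dihedral group D_5.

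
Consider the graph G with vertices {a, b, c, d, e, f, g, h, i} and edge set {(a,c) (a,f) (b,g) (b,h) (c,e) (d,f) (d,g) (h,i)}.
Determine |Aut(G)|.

The degree sequence is [2, 2, 2, 2, 1, 2, 2, 2, 1]; the two degree-1 vertices e and i are the ends of a path, so G = P_9. The only nontrivial automorphism of a path is the end-to-end reflection, so Aut(G) ≅ Z_2.

2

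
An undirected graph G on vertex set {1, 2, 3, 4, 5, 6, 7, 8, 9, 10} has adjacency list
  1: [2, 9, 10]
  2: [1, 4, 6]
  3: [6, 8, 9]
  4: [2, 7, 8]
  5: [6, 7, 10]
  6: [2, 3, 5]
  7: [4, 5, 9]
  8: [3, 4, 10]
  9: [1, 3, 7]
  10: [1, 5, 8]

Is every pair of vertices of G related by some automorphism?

G is 3-regular on 10 vertices with no triangles and no 4-cycles (girth 5): this is the Petersen graph. It is a classical fact that the Petersen graph has automorphism group S_5 (order 120), arising from its description as the Kneser graph K(5,2). This group acts transitively on the 10 vertices.

Yes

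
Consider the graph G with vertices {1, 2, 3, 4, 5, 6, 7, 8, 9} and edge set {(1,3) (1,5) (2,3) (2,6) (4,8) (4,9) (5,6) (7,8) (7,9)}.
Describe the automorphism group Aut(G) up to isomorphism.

G has two connected components, {1, 2, 3, 5, 6} and {4, 7, 8, 9}; each is 2-regular, so G = C_5 ⊔ C_4. No automorphism exchanges components of different sizes, hence Aut(G) is the direct product D_5 × D_4, order 80.

D_5 × D_4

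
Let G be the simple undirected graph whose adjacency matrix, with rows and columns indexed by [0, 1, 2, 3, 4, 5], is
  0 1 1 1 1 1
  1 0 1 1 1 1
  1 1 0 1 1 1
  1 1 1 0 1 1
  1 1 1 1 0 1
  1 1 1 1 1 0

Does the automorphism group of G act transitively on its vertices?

Yes

Every vertex has degree 5, so G is the complete graph K_6. Any permutation of the 6 vertices preserves K_6, so Aut(K_6) = S_6 of order 6! = 720. Under this action every vertex can be carried to every other, so G is vertex-transitive.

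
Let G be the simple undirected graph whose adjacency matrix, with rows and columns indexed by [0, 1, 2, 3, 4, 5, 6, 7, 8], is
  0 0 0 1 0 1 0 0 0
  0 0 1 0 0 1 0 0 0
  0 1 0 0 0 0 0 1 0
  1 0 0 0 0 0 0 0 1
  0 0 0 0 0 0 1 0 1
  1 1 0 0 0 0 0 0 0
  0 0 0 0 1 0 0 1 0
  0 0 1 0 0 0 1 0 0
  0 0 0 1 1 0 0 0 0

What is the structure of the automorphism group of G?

Every vertex has degree 2 and the graph is connected, so G is the 9-cycle C_9. C_9 has 9 rotations and 9 reflections, so Aut(C_9) ≅ D_9 of order 18.

the dihedral group of order 18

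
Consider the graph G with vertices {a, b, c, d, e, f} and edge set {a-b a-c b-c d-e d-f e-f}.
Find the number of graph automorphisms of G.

G has two connected components, {d, e, f} and {a, b, c}; each is 2-regular, so G = C_3 ⊔ C_3. With two isomorphic components, Aut(G) = Aut(C_3) ≀ S_2 = (D_3 × D_3) ⋊ Z_2: permute each cycle by D_3, then optionally swap the two cycles. Order 2·(2·3)² = 72.

72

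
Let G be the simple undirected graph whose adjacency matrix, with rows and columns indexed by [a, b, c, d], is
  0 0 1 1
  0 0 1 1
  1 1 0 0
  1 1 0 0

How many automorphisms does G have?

8

Every vertex has degree 2 and the graph is connected, so G is the 4-cycle C_4. The automorphisms of the 4-cycle are exactly the symmetries of a regular 4-gon: the dihedral group D_4, |D_4| = 8.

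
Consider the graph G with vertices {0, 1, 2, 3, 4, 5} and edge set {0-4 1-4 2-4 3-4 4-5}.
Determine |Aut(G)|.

120

Vertex 4 has degree 5 and every other vertex has degree 1, so G is the star K_{1,5} with centre 4. Any automorphism fixes the centre and permutes the 5 leaves freely, so Aut(G) ≅ S_5 of order 5! = 120.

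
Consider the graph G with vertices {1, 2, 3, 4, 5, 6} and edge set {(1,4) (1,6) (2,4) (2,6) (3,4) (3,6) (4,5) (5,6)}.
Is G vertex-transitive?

Automorphisms preserve degree, but G has vertices of degree 2 and vertices of degree 4; no automorphism maps one to the other, so G is not vertex-transitive.

No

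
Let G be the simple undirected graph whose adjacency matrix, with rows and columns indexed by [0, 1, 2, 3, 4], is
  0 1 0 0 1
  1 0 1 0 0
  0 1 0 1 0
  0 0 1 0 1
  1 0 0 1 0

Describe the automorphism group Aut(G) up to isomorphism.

D_5

G is 2-regular and connected on 5 vertices, i.e. the cycle C_5. The automorphisms of the 5-cycle are exactly the symmetries of a regular 5-gon: the dihedral group D_5, |D_5| = 10.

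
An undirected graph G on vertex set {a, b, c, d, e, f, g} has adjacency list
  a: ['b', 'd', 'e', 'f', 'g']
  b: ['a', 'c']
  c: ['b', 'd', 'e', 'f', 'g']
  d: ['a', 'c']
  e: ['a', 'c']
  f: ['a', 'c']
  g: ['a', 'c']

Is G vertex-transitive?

Automorphisms preserve degree, but G has vertices of degree 2 and vertices of degree 5; no automorphism maps one to the other, so G is not vertex-transitive.

No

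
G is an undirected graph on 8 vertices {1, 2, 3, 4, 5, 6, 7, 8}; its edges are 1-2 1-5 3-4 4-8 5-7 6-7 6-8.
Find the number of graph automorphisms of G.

The degree sequence is [2, 1, 1, 2, 2, 2, 2, 2]; the two degree-1 vertices 2 and 3 are the ends of a path, so G = P_8. A path has exactly one nontrivial symmetry — reversal — giving Aut(G) of order 2.

2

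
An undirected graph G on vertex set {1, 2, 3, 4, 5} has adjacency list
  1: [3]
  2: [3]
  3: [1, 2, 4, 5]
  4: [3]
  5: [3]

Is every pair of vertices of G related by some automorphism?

No

Vertex 3 is the only vertex of degree 4, so every automorphism fixes it; G is not vertex-transitive.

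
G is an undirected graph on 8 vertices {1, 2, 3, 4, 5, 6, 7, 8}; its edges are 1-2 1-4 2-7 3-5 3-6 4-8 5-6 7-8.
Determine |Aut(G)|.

G has two connected components, {1, 2, 4, 7, 8} and {3, 5, 6}; each is 2-regular, so G = C_5 ⊔ C_3. No automorphism exchanges components of different sizes, hence Aut(G) is the direct product D_3 × D_5, order 60.

60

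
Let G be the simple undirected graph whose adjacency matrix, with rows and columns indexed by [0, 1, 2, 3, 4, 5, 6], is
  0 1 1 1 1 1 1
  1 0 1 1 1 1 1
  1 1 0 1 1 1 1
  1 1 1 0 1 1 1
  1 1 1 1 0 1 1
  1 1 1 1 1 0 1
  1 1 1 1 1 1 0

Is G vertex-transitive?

Yes

Every vertex has degree 6, so G is the complete graph K_7. Every bijection on the vertex set is an automorphism of K_7; hence Aut(K_7) ≅ S_7, order 5040. Under this action every vertex can be carried to every other, so G is vertex-transitive.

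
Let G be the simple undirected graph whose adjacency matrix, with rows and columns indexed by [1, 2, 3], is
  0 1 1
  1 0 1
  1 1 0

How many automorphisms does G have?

6

Every vertex has degree 2, so G is the complete graph K_3. Every bijection on the vertex set is an automorphism of K_3; hence Aut(K_3) ≅ S_3, order 6.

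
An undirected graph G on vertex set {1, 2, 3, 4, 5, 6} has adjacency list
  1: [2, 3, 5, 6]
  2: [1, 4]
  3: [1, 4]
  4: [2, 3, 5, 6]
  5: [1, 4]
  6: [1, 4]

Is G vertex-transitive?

No

Automorphisms preserve degree, but G has vertices of degree 2 and vertices of degree 4; no automorphism maps one to the other, so G is not vertex-transitive.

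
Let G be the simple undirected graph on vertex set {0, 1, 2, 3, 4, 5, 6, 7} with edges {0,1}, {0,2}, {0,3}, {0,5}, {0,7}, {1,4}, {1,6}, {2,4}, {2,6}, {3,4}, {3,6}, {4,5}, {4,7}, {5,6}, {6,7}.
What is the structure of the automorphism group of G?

S_5 × S_3

The vertices split by degree into {0, 4, 6} (degree 5) and {1, 2, 3, 5, 7} (degree 3); every edge runs between the two parts, so G is the complete bipartite graph K_{3,5}. Automorphisms preserve the bipartition setwise (since the parts differ in size) and act as S_5 × S_3 within it; |Aut| = 720.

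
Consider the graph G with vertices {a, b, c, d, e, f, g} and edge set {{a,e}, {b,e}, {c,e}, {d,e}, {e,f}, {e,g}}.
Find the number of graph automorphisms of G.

720

Vertex e has degree 6 and every other vertex has degree 1, so G is the star K_{1,6} with centre e. The 6 leaves are pairwise interchangeable while the centre is fixed, giving Aut(G) = S_6.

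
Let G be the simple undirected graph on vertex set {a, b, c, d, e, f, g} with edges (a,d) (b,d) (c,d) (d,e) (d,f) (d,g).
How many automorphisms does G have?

Vertex d has degree 6 and every other vertex has degree 1, so G is the star K_{1,6} with centre d. Any automorphism fixes the centre and permutes the 6 leaves freely, so Aut(G) ≅ S_6 of order 6! = 720.

720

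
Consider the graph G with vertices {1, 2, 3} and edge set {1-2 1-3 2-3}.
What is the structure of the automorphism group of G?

All 3 vertices are pairwise adjacent: G = K_3. Any permutation of the 3 vertices preserves K_3, so Aut(K_3) = S_3 of order 3! = 6.

S_3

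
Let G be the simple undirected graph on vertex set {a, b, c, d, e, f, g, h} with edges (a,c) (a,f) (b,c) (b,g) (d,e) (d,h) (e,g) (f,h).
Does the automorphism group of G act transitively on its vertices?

Yes

Every vertex has degree 2 and the graph is connected, so G is the 8-cycle C_8. C_8 has 8 rotations and 8 reflections, so Aut(C_8) ≅ D_8 of order 16. This group acts transitively on the 8 vertices.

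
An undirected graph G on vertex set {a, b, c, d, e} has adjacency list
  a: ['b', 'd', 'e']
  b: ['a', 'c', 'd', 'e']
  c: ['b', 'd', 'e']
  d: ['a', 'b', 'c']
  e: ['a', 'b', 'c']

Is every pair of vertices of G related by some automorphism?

Vertex b is the only vertex of degree 4, so every automorphism fixes it; G is not vertex-transitive.

No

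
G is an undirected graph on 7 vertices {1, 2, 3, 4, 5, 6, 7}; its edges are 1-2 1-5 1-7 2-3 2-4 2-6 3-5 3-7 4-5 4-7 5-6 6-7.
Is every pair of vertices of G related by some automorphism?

No

Automorphisms preserve degree, but G has vertices of degree 3 and vertices of degree 4; no automorphism maps one to the other, so G is not vertex-transitive.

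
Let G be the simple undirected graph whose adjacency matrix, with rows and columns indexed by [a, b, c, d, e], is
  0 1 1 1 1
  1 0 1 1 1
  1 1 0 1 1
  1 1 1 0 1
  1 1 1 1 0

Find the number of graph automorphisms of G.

Every vertex has degree 4, so G is the complete graph K_5. Any permutation of the 5 vertices preserves K_5, so Aut(K_5) = S_5 of order 5! = 120.

120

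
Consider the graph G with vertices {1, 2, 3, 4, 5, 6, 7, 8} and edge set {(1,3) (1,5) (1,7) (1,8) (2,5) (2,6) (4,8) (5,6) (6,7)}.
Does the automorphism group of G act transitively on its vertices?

Vertex 1 is the only vertex of degree 4, so every automorphism fixes it; G is not vertex-transitive.

No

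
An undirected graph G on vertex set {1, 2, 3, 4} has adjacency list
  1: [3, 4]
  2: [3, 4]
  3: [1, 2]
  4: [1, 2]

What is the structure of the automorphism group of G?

G is 2-regular and bipartite on 2^2 = 4 vertices with girth 4; it is the hypercube graph Q_2. Aut(Q_2) consists of the signed permutations of the 2 coordinate axes: 2! permutations times 2^2 sign flips, so |Aut| = 2^2·2! = 8.

the dihedral group of order 8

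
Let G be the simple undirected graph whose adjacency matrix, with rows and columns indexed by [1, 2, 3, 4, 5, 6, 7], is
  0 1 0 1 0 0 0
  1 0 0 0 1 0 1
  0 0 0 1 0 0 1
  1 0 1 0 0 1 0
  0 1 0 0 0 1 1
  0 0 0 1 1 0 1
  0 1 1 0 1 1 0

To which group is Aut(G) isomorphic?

{e}

The degree sequence is [2, 3, 2, 3, 3, 3, 4]. Checking the degree-preserving permutations of the vertex set shows that none except the identity preserves every edge, so Aut(G) is trivial.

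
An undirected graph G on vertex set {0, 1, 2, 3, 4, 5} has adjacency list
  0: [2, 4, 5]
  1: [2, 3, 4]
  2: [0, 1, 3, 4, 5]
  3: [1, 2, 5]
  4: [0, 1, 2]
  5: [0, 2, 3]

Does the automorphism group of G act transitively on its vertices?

Vertex 2 is the only vertex of degree 5, so every automorphism fixes it; G is not vertex-transitive.

No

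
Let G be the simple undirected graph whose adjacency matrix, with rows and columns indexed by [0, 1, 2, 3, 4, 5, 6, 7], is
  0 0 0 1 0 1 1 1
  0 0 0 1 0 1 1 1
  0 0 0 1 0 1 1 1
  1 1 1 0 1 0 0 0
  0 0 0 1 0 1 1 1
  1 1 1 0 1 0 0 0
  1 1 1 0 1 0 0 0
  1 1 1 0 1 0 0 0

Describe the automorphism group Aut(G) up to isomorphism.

G is 4-regular and bipartite with parts {3, 5, 6, 7} and {0, 1, 2, 4} (each part is independent and every cross-pair is an edge), so G = K_{4,4}. Aut(K_{4,4}) is the wreath product S_4 ≀ Z_2: permute within each part, then optionally swap the parts; |Aut| = 2·(4!)² = 1152.

(S_4 × S_4) ⋊ Z_2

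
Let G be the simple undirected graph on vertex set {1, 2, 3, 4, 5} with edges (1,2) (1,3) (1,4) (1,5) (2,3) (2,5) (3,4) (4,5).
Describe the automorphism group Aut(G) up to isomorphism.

Vertex 1 is the unique vertex of degree 4; the remaining 4 vertices each have degree 3 and induce a cycle, so G is the wheel on 5 vertices with hub 1. Every automorphism fixes the hub and acts on the rim 4-cycle, so Aut(G) ≅ Aut(C_4) = D_4 of order 8.

the dihedral group of order 8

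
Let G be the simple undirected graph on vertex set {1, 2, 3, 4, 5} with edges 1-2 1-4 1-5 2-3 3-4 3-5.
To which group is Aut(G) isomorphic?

S_3 × S_2

The vertices split by degree into {1, 3} (degree 3) and {2, 4, 5} (degree 2); every edge runs between the two parts, so G is the complete bipartite graph K_{2,3}. The parts have unequal sizes, so no automorphism swaps them; each part is permuted independently, giving S_3 × S_2 of order 3!·2! = 12.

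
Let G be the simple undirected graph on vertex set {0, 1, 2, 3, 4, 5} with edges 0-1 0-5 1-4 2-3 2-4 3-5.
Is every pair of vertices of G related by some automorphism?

Yes

Every vertex has degree 2 and the graph is connected, so G is the 6-cycle C_6. C_6 has 6 rotations and 6 reflections, so Aut(C_6) ≅ D_6 of order 12. This group acts transitively on the 6 vertices.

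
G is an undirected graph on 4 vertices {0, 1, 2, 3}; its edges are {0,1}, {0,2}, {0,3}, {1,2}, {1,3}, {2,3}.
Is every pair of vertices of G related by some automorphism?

All 4 vertices are pairwise adjacent: G = K_4. Any permutation of the 4 vertices preserves K_4, so Aut(K_4) = S_4 of order 4! = 24. Under this action every vertex can be carried to every other, so G is vertex-transitive.

Yes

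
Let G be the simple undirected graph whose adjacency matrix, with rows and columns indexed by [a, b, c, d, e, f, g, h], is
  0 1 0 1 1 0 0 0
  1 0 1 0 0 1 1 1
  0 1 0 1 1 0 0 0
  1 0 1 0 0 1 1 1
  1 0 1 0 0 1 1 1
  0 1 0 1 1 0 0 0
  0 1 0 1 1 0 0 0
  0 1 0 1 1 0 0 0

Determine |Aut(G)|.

720

The vertices split by degree into {b, d, e} (degree 5) and {a, c, f, g, h} (degree 3); every edge runs between the two parts, so G is the complete bipartite graph K_{3,5}. Automorphisms preserve the bipartition setwise (since the parts differ in size) and act as S_3 × S_5 within it; |Aut| = 720.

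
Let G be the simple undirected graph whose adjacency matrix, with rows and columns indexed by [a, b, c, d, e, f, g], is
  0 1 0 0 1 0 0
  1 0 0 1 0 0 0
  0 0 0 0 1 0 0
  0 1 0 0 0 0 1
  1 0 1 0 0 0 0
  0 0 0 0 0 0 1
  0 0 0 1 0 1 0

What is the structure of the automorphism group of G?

Z_2

The degree sequence is [2, 2, 1, 2, 2, 1, 2]; the two degree-1 vertices c and f are the ends of a path, so G = P_7. The only nontrivial automorphism of a path is the end-to-end reflection, so Aut(G) ≅ Z_2.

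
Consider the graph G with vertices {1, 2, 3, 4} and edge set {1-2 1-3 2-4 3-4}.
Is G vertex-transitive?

G is 2-regular and bipartite on 2^2 = 4 vertices with girth 4; it is the hypercube graph Q_2. Aut(Q_2) consists of the signed permutations of the 2 coordinate axes: 2! permutations times 2^2 sign flips, so |Aut| = 2^2·2! = 8. This group acts transitively on the 4 vertices.

Yes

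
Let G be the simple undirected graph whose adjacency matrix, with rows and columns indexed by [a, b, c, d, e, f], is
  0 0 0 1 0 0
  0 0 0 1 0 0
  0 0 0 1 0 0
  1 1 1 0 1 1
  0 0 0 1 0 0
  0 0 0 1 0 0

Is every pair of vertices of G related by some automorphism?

Vertex d is the only vertex of degree 5, so every automorphism fixes it; G is not vertex-transitive.

No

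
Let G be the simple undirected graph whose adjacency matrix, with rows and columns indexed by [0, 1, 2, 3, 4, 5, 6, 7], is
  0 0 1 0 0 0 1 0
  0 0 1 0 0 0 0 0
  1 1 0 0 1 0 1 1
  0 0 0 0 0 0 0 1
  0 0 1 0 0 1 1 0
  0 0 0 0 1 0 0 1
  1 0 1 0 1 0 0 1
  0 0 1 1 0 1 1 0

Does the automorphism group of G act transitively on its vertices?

Vertex 2 is the only vertex of degree 5, so every automorphism fixes it; G is not vertex-transitive.

No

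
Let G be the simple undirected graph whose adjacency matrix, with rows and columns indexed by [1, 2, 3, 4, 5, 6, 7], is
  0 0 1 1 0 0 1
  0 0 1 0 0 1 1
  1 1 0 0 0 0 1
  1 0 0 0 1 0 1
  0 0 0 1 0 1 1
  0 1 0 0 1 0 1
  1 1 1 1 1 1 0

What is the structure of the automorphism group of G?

the dihedral group of order 12

Vertex 7 is the unique vertex of degree 6; the remaining 6 vertices each have degree 3 and induce a cycle, so G is the wheel on 7 vertices with hub 7. With the hub fixed, the remaining symmetry is that of the rim cycle C_6, giving the dihedral group D_6.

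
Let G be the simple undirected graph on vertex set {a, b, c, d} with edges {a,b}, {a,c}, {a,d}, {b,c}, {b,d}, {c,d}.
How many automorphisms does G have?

Every vertex has degree 3, so G is the complete graph K_4. Any permutation of the 4 vertices preserves K_4, so Aut(K_4) = S_4 of order 4! = 24.

24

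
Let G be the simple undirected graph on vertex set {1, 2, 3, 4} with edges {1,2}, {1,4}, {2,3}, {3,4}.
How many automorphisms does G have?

G is 2-regular and bipartite with parts {1, 3} and {2, 4} (each part is independent and every cross-pair is an edge), so G = K_{2,2}. Each part can be permuted independently (S_2 × S_2) and the two equal-size parts can also be swapped, giving (S_2 × S_2) ⋊ Z_2 of order 2·(2!)² = 8.

8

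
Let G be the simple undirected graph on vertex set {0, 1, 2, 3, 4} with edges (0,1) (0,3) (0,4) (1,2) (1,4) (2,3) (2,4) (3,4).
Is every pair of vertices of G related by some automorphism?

No

Vertex 4 is the only vertex of degree 4, so every automorphism fixes it; G is not vertex-transitive.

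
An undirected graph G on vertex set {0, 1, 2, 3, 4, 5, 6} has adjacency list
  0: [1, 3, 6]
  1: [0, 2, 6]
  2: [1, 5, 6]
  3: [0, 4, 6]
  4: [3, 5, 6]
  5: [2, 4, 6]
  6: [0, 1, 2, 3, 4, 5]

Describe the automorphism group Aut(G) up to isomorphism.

Vertex 6 is the unique vertex of degree 6; the remaining 6 vertices each have degree 3 and induce a cycle, so G is the wheel on 7 vertices with hub 6. With the hub fixed, the remaining symmetry is that of the rim cycle C_6, giving the dihedral group D_6.

the dihedral group of order 12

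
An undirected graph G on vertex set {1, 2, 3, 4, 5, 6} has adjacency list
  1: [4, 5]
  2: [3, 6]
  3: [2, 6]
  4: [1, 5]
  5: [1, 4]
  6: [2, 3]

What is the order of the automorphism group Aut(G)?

G has two connected components, {2, 3, 6} and {1, 4, 5}; each is 2-regular, so G = C_3 ⊔ C_3. Aut of a disjoint union of two copies of C_3 is the wreath product D_3 ≀ Z_2, of order 2·6² = 72.

72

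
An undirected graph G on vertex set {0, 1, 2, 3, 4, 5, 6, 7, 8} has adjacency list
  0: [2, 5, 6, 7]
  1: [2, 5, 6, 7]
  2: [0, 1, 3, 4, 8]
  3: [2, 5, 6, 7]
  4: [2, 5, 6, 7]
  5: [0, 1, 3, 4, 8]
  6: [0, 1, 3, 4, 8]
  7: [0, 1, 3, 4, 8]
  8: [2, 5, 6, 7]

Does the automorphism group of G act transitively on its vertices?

No

Automorphisms preserve degree, but G has vertices of degree 4 and vertices of degree 5; no automorphism maps one to the other, so G is not vertex-transitive.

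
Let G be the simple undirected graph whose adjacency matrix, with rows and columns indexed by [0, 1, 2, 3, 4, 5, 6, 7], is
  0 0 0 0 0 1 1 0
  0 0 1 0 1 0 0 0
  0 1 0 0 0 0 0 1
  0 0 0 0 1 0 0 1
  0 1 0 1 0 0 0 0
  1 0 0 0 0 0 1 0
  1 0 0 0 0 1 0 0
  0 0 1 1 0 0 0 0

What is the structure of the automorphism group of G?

G has two connected components, {1, 2, 3, 4, 7} and {0, 5, 6}; each is 2-regular, so G = C_5 ⊔ C_3. No automorphism exchanges components of different sizes, hence Aut(G) is the direct product D_5 × D_3, order 60.

D_5 × D_3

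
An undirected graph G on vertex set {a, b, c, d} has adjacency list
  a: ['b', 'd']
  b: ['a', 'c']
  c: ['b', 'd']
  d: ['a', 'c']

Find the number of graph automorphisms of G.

8

Every vertex has degree 2 and the graph is connected, so G is the 4-cycle C_4. The automorphisms of the 4-cycle are exactly the symmetries of a regular 4-gon: the dihedral group D_4, |D_4| = 8.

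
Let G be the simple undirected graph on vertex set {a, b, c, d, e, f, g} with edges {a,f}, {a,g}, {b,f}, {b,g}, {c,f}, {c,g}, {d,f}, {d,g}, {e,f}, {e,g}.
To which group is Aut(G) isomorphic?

S_2 × S_5

The vertices split by degree into {f, g} (degree 5) and {a, b, c, d, e} (degree 2); every edge runs between the two parts, so G is the complete bipartite graph K_{2,5}. Automorphisms preserve the bipartition setwise (since the parts differ in size) and act as S_2 × S_5 within it; |Aut| = 240.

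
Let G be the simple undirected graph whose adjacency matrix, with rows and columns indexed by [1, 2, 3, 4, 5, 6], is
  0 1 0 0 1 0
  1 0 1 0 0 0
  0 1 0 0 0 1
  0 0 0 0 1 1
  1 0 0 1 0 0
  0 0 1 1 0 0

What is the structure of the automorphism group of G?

G is 2-regular and connected on 6 vertices, i.e. the cycle C_6. C_6 has 6 rotations and 6 reflections, so Aut(C_6) ≅ D_6 of order 12.

D_6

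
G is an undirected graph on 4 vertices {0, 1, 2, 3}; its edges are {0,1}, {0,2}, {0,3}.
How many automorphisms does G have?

Vertex 0 has degree 3 and every other vertex has degree 1, so G is the star K_{1,3} with centre 0. Any automorphism fixes the centre and permutes the 3 leaves freely, so Aut(G) ≅ S_3 of order 3! = 6.

6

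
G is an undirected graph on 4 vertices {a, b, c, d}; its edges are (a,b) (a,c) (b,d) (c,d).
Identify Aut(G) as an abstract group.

D_4

G is 2-regular and bipartite on 2^2 = 4 vertices with girth 4; it is the hypercube graph Q_2. Aut(Q_2) consists of the signed permutations of the 2 coordinate axes: 2! permutations times 2^2 sign flips, so |Aut| = 2^2·2! = 8.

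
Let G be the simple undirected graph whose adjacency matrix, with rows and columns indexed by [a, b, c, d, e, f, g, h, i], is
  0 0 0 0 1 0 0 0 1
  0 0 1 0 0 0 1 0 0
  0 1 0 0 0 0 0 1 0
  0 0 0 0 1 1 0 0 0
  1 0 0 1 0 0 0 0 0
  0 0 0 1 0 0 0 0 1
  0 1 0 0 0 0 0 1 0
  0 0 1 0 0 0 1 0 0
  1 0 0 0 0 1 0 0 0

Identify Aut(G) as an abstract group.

G has two connected components, {a, d, e, f, i} and {b, c, g, h}; each is 2-regular, so G = C_5 ⊔ C_4. No automorphism exchanges components of different sizes, hence Aut(G) is the direct product D_4 × D_5, order 80.

D_4 × D_5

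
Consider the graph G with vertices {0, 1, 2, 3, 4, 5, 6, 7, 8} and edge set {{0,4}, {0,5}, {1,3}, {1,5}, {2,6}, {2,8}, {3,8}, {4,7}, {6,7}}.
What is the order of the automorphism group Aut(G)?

G is 2-regular and connected on 9 vertices, i.e. the cycle C_9. C_9 has 9 rotations and 9 reflections, so Aut(C_9) ≅ D_9 of order 18.

18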